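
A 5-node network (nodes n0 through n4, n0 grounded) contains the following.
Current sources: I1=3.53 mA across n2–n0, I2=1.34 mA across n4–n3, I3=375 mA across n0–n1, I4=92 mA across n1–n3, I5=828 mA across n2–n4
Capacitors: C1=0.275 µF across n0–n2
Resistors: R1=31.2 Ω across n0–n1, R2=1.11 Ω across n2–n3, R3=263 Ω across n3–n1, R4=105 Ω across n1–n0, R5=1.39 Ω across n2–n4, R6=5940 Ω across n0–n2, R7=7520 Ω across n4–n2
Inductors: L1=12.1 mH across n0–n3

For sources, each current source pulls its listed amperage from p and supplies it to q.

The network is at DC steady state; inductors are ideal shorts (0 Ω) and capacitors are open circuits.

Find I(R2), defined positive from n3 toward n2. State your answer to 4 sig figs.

0.004869 A

Element admittances at DC:
  I1: injects 0.00353 A into n0 (from n2)
  Y(C1) = 0.000 S between n0,n2
  I2: injects 0.00134 A into n3 (from n4)
  Y(R1) = 0.03205 S between n0,n1
  L1: short n0↔n3 (DC inductor)
  Y(R2) = 0.9009 S between n2,n3
  Y(R3) = 0.003802 S between n3,n1
  Y(R4) = 0.009524 S between n1,n0
  Y(R5) = 0.7194 S between n2,n4
  I3: injects 0.375 A into n1 (from n0)
  Y(R6) = 0.0001684 S between n0,n2
  I4: injects 0.092 A into n3 (from n1)
  Y(R7) = 0.0001330 S between n4,n2
  I5: injects 0.828 A into n4 (from n2)
Assemble and solve the 5×5 MNA system:
  V(n1)=6.237  V(n2)=-0.005405  V(n3)=0.000  V(n4)=1.143
  i(L1)=-0.1122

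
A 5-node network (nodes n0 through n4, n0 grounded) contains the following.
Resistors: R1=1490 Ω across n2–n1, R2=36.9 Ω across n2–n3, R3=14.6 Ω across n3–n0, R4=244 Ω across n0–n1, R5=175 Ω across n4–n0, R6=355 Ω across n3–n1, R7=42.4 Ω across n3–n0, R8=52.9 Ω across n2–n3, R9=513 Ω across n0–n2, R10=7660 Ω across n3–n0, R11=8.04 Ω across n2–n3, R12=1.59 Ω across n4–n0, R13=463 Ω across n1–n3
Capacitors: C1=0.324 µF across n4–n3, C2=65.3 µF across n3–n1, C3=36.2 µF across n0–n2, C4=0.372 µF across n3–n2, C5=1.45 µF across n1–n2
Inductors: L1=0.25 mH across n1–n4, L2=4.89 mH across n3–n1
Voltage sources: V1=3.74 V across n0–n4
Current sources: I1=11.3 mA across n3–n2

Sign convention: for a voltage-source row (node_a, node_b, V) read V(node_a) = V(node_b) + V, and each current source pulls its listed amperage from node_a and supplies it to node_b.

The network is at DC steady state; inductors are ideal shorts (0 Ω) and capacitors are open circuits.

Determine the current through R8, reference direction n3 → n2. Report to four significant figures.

MNA unknowns: 4 node voltages V₁..V_4 plus 3 source currents (L1, L2, V1)
R1: Y=0.0006711 on G[2,1]
R2: Y=0.02710 on G[2,3]
R3: Y=0.06849 on G[3,0]
R4: Y=0.004098 on G[0,1]
R5: Y=0.005714 on G[4,0]
R6: Y=0.002817 on G[3,1]
R7: Y=0.02358 on G[3,0]
C1: Y=0.000 on G[4,3]
L1: row V1−V4=0, i_L1 at 1,4
C2: Y=0.000 on G[3,1]
L2: row V3−V1=0, i_L2 at 3,1
C3: Y=0.000 on G[0,2]
R8: Y=0.01890 on G[2,3]
R9: Y=0.001949 on G[0,2]
C4: Y=0.000 on G[3,2]
R10: Y=0.0001305 on G[3,0]
R11: Y=0.1244 on G[2,3]
R12: Y=0.6289 on G[4,0]
C5: Y=0.000 on G[1,2]
R13: Y=0.002160 on G[1,3]
V1: row V0−V4=3.74, i_V1 at 0,4
I1: z[3]−=0.0113, z[2]+=0.0113
solve → V1=-3.740, V2=-3.633, V3=-3.740, V4=-3.740
aux → i_L1=0.3673, i_L2=0.3519, i_V1=-2.741

-0.002031 A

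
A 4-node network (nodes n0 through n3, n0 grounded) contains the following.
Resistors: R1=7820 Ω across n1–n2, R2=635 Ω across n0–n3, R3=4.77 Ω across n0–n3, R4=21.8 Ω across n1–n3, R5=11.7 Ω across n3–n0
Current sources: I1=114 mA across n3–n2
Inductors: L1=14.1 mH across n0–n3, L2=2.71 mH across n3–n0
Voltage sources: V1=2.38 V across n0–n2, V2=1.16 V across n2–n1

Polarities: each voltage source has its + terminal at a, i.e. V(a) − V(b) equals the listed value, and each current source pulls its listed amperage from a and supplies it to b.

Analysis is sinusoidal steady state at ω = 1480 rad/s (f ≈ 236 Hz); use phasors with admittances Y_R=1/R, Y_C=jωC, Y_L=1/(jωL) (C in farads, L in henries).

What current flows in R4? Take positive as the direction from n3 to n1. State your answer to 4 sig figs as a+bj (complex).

0.1413-0.01832j A

Element admittances at ω=1480 rad/s:
  Y(R1) = 0.0001279+0.000j S between n1,n2
  I1: injects 0.114 A into n2 (from n3)
  Y(L1) = 0.000-0.04792j S between n0,n3
  Y(L2) = 0.000-0.2493j S between n3,n0
  Y(R2) = 0.001575+0.000j S between n0,n3
  Y(R3) = 0.2096+0.000j S between n0,n3
  Y(R4) = 0.04587+0.000j S between n1,n3
  Y(R5) = 0.08547+0.000j S between n3,n0
  V1: constraint V(n0)−V(n2) = 2.38
  V2: constraint V(n2)−V(n1) = 1.16
Assemble and solve the 5×5 MNA system:
  V(n1)=-3.540+0.000j  V(n2)=-2.380+0.000j  V(n3)=-0.4603-0.3994j
  i(V1)=-0.2553+0.01832j  i(V2)=-0.1414+0.01832j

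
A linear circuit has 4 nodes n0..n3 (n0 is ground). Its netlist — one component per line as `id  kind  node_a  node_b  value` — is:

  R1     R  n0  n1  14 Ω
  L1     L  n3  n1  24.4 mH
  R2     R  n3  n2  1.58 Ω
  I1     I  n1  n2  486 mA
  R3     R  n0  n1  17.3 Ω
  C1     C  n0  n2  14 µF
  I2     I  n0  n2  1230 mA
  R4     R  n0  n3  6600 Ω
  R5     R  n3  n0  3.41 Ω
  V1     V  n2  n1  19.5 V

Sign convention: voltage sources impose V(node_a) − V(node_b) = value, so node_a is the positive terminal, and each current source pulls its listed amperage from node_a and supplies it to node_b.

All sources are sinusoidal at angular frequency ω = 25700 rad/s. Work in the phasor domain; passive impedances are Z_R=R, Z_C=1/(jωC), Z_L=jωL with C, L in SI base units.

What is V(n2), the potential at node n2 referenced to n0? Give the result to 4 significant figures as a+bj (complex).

Element admittances at ω=25700 rad/s:
  Y(R1) = 0.07143+0.000j S between n0,n1
  Y(L1) = 0.000-0.001595j S between n3,n1
  Y(R2) = 0.6329+0.000j S between n3,n2
  I1: injects 0.486 A into n2 (from n1)
  Y(R3) = 0.05780+0.000j S between n0,n1
  Y(C1) = 0.000+0.3598j S between n0,n2
  I2: injects 1.23 A into n2 (from n0)
  Y(R4) = 0.0001515+0.000j S between n0,n3
  Y(R5) = 0.2933+0.000j S between n3,n0
  V1: constraint V(n2)−V(n1) = 19.5
Assemble and solve the 4×4 MNA system:
  V(n1)=-14.32-5.679j  V(n2)=5.179-5.679j  V(n3)=3.535-3.850j
  i(V1)=-1.368-0.7055j

5.179-5.679j V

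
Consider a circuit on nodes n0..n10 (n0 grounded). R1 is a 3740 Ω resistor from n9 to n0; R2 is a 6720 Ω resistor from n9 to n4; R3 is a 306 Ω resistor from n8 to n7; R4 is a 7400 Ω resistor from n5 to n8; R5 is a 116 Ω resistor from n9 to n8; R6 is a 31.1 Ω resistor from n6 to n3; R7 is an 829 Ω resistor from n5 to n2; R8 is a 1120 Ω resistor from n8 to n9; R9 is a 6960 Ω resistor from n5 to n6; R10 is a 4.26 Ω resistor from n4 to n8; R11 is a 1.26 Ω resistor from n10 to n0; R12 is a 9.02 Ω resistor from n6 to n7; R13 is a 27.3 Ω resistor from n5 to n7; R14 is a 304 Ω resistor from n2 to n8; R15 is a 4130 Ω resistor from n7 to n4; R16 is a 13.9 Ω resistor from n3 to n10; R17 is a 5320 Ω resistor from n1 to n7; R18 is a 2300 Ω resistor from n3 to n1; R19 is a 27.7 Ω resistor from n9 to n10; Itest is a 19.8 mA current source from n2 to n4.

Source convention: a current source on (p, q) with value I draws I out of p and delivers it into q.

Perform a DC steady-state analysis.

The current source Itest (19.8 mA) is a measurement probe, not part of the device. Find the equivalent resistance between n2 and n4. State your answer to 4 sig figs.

R_eq = 235.4 Ω

Apply KCL at each of the 10 non-ground nodes and solve the resulting linear system.
Node n1: branches {R17, R18} → V_1 = -0.07300
Node n2: branches {R7, R14, Itest} → V_2 = -4.210
Node n3: branches {R6, R16, R18} → V_3 = -0.03915
Node n4: branches {R2, R10, R15, Itest} → V_4 = 0.4509
Node n5: branches {R4, R7, R9, R13} → V_5 = -0.2778
Node n6: branches {R6, R9, R12} → V_6 = -0.1262
Node n7: branches {R3, R12, R13, R15, R17} → V_7 = -0.1513
Node n8: branches {R3, R4, R5, R8, R10, R14} → V_8 = 0.3674
Node n9: branches {R1, R2, R5, R8, R19} → V_9 = 0.07737
Node n10: branches {R11, R16, R19} → V_10 = -2.607e-05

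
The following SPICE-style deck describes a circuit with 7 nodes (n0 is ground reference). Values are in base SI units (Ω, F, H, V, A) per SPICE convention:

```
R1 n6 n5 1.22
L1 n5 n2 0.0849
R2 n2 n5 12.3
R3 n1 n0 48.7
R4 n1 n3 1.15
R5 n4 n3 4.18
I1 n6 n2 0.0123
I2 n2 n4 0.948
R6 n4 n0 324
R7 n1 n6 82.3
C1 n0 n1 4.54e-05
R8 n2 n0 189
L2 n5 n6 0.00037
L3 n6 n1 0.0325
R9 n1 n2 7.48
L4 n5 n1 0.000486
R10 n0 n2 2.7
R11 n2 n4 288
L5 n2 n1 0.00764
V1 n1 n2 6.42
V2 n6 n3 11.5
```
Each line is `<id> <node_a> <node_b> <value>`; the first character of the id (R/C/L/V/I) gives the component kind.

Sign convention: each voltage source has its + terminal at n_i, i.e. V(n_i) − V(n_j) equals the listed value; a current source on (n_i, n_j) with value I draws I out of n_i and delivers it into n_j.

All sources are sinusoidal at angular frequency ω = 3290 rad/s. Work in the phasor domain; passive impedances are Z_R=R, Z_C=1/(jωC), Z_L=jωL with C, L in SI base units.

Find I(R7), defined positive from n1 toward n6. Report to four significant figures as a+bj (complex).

Element admittances at ω=3290 rad/s:
  Y(R1) = 0.8197+0.000j S between n6,n5
  Y(L1) = 0.000-0.003580j S between n5,n2
  Y(R2) = 0.08130+0.000j S between n2,n5
  Y(R3) = 0.02053+0.000j S between n1,n0
  Y(R4) = 0.8696+0.000j S between n1,n3
  Y(R5) = 0.2392+0.000j S between n4,n3
  I1: injects 0.0123 A into n2 (from n6)
  I2: injects 0.948 A into n4 (from n2)
  Y(R6) = 0.003086+0.000j S between n4,n0
  Y(R7) = 0.01215+0.000j S between n1,n6
  Y(C1) = 0.000+0.1494j S between n0,n1
  Y(R8) = 0.005291+0.000j S between n2,n0
  Y(L2) = 0.000-0.8215j S between n5,n6
  Y(L3) = 0.000-0.009352j S between n6,n1
  Y(R9) = 0.1337+0.000j S between n1,n2
  Y(L4) = 0.000-0.6254j S between n5,n1
  Y(R10) = 0.3704+0.000j S between n0,n2
  Y(R11) = 0.003472+0.000j S between n2,n4
  Y(L5) = 0.000-0.03978j S between n2,n1
  V1: constraint V(n1)−V(n2) = 6.42
  V2: constraint V(n6)−V(n3) = 11.5
Assemble and solve the 8×8 MNA system:
  V(n1)=5.283-2.002j  V(n2)=-1.137-2.002j  V(n3)=2.610+1.452j  V(n4)=6.382+1.385j  V(n5)=10.42+1.391j  V(n6)=14.11+1.452j
  i(V1)=-1.328-0.7430j  i(V2)=-3.226+3.020j

-0.1073-0.04198j A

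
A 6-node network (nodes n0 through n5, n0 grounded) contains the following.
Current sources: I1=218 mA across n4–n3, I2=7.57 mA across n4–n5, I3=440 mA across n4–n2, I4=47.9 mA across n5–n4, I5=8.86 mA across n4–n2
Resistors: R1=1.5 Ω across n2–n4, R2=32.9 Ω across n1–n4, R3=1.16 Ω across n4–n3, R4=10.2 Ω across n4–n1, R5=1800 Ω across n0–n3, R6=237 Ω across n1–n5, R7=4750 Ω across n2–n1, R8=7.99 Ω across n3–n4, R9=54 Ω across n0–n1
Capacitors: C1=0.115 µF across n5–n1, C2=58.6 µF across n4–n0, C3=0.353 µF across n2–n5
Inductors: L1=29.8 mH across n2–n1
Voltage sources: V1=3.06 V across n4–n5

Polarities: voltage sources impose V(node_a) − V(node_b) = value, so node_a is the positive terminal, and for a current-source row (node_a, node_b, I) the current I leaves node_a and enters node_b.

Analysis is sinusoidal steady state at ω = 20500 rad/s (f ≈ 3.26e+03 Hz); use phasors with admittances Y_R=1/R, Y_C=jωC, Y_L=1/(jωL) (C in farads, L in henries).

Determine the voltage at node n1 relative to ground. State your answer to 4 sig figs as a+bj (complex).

-0.08428-0.05563j V

Apply KCL at each of the 5 non-ground nodes and solve the resulting linear system.
Node n1: branches {R2, C1, R4, R6, R7, L1, R9} → V_1 = -0.08428-0.05563j
Node n2: branches {R1, R7, I3, L1, I5, C3} → V_2 = 0.6735-0.03986j
Node n3: branches {I1, R3, R5, R8} → V_3 = 0.2216-0.001196j
Node n4: branches {I1, R1, R2, C2, I2, R3, R4, I3, I4, R8, I5, V1} → V_4 = 0.0008580-0.001197j
Node n5: branches {C1, I2, R6, I4, C3, V1} → V_5 = -3.059-0.001197j
Source currents: i(V1)=0.02737-0.03379j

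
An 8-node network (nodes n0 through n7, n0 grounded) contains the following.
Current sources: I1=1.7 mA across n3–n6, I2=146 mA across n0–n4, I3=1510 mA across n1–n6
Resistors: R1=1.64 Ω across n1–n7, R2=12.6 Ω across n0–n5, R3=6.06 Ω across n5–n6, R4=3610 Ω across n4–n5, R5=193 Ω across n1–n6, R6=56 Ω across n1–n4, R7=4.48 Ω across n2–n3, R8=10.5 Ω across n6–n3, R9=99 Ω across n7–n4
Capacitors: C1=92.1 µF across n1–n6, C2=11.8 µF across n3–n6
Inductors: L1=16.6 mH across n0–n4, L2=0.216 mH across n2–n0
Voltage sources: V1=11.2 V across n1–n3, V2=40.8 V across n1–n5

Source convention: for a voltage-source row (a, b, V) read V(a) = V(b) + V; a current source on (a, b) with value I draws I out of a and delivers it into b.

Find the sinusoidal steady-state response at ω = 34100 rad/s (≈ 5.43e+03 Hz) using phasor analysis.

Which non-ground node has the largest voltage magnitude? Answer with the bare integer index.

4

MNA unknowns: 7 node voltages V₁..V_7 plus 2 source currents (V1, V2)
I1: z[3]−=0.0017, z[6]+=0.0017
R1: Y=0.6098+0.000j on G[1,7]
R2: Y=0.07937+0.000j on G[0,5]
R3: Y=0.1650+0.000j on G[5,6]
R4: Y=0.0002770+0.000j on G[4,5]
R5: Y=0.005181+0.000j on G[1,6]
R6: Y=0.01786+0.000j on G[1,4]
R7: Y=0.2232+0.000j on G[2,3]
I2: z[0]−=0.146, z[4]+=0.146
C1: Y=0.000+3.141j on G[1,6]
R8: Y=0.09524+0.000j on G[6,3]
I3: z[1]−=1.51, z[6]+=1.51
L1: Y=0.000-0.001767j on G[0,4]
C2: Y=0.000+0.4024j on G[3,6]
L2: Y=0.000-0.1358j on G[2,0]
R9: Y=0.01010+0.000j on G[7,4]
V1: row V1−V3=11.2, i_V1 at 1,3
V2: row V1−V5=40.8, i_V2 at 1,5
solve → V1=22.84+8.599j, V2=4.676+11.44j, V3=11.64+8.599j, V4=26.99+10.30j, V5=-17.96+8.599j, V6=21.44+10.27j, V7=22.90+8.627j
aux → i_V1=1.294-4.738j, i_V2=-7.940+0.4064j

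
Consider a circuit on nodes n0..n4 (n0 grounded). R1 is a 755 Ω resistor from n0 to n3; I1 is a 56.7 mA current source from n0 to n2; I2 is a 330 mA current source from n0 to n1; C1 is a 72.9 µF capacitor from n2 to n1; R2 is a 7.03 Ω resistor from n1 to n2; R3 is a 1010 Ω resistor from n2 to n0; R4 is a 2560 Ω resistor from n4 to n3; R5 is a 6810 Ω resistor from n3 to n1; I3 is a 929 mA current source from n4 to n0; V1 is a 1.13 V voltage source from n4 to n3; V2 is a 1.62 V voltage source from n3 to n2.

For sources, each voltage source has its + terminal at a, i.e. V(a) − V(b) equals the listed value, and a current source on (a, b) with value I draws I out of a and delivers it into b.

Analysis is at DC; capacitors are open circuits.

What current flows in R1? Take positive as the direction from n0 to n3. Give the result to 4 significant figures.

Element admittances at DC:
  Y(R1) = 0.001325 S between n0,n3
  I1: injects 0.0567 A into n2 (from n0)
  I2: injects 0.33 A into n1 (from n0)
  Y(C1) = 0.000 S between n2,n1
  Y(R2) = 0.1422 S between n1,n2
  Y(R3) = 0.0009901 S between n2,n0
  Y(R4) = 0.0003906 S between n4,n3
  Y(R5) = 0.0001468 S between n3,n1
  I3: injects 0.929 A into n0 (from n4)
  V1: constraint V(n4)−V(n3) = 1.13
  V2: constraint V(n3)−V(n2) = 1.62
Assemble and solve the 6×6 MNA system:
  V(n1)=-232.9  V(n2)=-235.2  V(n3)=-233.6  V(n4)=-232.5
  i(V1)=-0.9294  i(V2)=-0.6195

0.3094 A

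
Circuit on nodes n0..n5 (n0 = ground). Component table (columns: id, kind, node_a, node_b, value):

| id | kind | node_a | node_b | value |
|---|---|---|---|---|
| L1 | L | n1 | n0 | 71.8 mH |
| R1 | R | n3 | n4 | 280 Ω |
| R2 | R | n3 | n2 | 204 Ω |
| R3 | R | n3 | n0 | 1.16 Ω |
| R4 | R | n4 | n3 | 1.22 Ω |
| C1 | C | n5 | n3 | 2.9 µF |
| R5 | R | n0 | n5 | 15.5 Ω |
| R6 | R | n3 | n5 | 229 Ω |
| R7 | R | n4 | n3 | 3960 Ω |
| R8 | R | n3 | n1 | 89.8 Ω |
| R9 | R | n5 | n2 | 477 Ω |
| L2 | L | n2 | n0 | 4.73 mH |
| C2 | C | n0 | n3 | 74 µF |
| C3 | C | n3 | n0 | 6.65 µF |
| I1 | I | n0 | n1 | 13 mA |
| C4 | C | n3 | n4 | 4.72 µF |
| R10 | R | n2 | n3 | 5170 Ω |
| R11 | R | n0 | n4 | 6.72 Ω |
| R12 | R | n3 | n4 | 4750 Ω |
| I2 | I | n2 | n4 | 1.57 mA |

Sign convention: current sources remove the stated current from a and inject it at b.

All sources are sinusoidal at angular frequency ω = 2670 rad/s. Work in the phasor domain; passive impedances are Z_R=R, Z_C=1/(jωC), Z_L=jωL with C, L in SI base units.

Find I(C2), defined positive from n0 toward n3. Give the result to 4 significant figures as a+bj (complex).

0.0004308-0.002462j A

MNA unknowns: 5 node voltages V₁..V_5
L1: Y=0.000-0.005216j on G[1,0]
R1: Y=0.003571+0.000j on G[3,4]
R2: Y=0.004902+0.000j on G[3,2]
R3: Y=0.8621+0.000j on G[3,0]
R4: Y=0.8197+0.000j on G[4,3]
C1: Y=0.000+0.007743j on G[5,3]
R5: Y=0.06452+0.000j on G[0,5]
R6: Y=0.004367+0.000j on G[3,5]
R7: Y=0.0002525+0.000j on G[4,3]
R8: Y=0.01114+0.000j on G[3,1]
R9: Y=0.002096+0.000j on G[5,2]
L2: Y=0.000-0.07918j on G[2,0]
C2: Y=0.000+0.1976j on G[0,3]
C3: Y=0.000+0.01776j on G[3,0]
I1: z[0]−=0.013, z[1]+=0.013
C4: Y=0.000+0.01260j on G[3,4]
R10: Y=0.0001934+0.000j on G[2,3]
R11: Y=0.1488+0.000j on G[0,4]
R12: Y=0.0002105+0.000j on G[3,4]
I2: z[2]−=0.00157, z[4]+=0.00157
solve → V1=0.9667+0.4550j, V2=-0.001875-0.01884j, V3=0.01246+0.002180j, V4=0.01216+0.001850j, V5=0.0005688+0.0008748j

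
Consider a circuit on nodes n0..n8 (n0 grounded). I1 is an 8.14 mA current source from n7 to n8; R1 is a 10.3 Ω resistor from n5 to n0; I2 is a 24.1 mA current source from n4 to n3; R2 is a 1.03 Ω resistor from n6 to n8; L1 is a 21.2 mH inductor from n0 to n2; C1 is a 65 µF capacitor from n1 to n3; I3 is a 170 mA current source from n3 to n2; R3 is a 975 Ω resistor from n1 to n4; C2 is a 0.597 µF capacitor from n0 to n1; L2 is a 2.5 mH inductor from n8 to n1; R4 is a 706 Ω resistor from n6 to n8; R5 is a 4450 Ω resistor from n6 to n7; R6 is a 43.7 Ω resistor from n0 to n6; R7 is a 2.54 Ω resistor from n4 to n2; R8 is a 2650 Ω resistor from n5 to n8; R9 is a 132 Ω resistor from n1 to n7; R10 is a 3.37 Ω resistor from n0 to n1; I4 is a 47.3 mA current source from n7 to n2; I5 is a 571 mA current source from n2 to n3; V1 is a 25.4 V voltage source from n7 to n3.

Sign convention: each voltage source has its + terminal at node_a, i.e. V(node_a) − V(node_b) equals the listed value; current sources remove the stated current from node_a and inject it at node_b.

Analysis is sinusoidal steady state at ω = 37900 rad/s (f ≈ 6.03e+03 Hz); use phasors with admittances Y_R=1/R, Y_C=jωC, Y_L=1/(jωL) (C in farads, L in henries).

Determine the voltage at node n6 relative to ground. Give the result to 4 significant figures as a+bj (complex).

0.3660-0.1470j V

Apply KCL at each of the 8 non-ground nodes and solve the resulting linear system.
Node n1: branches {C1, R3, C2, L2, R9, R10} → V_1 = 0.6802-0.6623j
Node n2: branches {L1, I3, R7, I4, I5} → V_2 = -148.3-181.1j
Node n3: branches {I2, C1, I3, I5, V1} → V_3 = 0.6805-0.7319j
Node n4: branches {I2, R3, R7} → V_4 = -148.0-180.6j
Node n5: branches {R1, R8} → V_5 = 0.001428-0.0005818j
Node n6: branches {R2, R4, R5, R6} → V_6 = 0.3660-0.1470j
Node n7: branches {I1, R5, R9, I4, V1} → V_7 = 26.08-0.7319j
Node n8: branches {I1, R2, L2, R4, R8} → V_8 = 0.3687-0.1503j
Source currents: i(V1)=-0.2536+0.0006587j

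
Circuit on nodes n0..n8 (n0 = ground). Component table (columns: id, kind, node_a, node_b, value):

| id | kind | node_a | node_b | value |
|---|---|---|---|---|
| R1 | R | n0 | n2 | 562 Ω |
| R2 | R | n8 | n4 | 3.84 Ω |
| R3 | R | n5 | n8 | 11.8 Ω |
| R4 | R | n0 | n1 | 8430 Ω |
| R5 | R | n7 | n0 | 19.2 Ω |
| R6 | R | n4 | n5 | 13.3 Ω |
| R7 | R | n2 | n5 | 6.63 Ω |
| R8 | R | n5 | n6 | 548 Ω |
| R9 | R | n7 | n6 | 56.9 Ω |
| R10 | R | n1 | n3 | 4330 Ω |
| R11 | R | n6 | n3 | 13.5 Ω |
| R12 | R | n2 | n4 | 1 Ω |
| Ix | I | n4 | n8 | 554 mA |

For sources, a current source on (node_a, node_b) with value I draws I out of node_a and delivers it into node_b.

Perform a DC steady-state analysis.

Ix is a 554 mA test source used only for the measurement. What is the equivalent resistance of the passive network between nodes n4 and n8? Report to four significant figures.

Element admittances at DC:
  Y(R1) = 0.001779 S between n0,n2
  Y(R2) = 0.2604 S between n8,n4
  Y(R3) = 0.08475 S between n5,n8
  Y(R4) = 0.0001186 S between n0,n1
  Y(R5) = 0.05208 S between n7,n0
  Y(R6) = 0.07519 S between n4,n5
  Y(R7) = 0.1508 S between n2,n5
  Y(R8) = 0.001825 S between n5,n6
  Y(R9) = 0.01757 S between n7,n6
  Y(R10) = 0.0002309 S between n1,n3
  Y(R11) = 0.07407 S between n6,n3
  Y(R12) = 1.000 S between n2,n4
  Ix: injects 0.554 A into n8 (from n4)
Assemble and solve the 8×8 MNA system:
  V(n1)=0.01836  V(n2)=-0.2067  V(n3)=0.02780  V(n4)=-0.2729  V(n5)=0.2294  V(n6)=0.02783  V(n7)=0.007020  V(n8)=1.455

R_eq = 3.120 Ω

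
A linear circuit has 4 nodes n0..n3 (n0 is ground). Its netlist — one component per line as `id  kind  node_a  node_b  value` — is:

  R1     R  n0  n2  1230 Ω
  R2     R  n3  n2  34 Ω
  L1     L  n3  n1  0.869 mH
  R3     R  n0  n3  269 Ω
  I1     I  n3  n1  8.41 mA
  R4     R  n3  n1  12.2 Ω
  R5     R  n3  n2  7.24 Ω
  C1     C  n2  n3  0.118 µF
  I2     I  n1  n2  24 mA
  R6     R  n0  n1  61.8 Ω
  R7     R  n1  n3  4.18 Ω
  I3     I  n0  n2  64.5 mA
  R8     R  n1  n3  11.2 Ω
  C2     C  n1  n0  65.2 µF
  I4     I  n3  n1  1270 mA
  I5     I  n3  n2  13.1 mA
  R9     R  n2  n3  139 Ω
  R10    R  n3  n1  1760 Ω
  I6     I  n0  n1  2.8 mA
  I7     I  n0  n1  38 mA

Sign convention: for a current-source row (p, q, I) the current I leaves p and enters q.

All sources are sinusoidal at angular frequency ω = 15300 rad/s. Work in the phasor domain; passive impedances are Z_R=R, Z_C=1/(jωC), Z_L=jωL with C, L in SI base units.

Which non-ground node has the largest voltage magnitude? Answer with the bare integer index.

3

Element admittances at ω=15300 rad/s:
  Y(R1) = 0.0008130+0.000j S between n0,n2
  Y(R2) = 0.02941+0.000j S between n3,n2
  Y(L1) = 0.000-0.07521j S between n3,n1
  Y(R3) = 0.003717+0.000j S between n0,n3
  I1: injects 0.00841 A into n1 (from n3)
  Y(R4) = 0.08197+0.000j S between n3,n1
  Y(R5) = 0.1381+0.000j S between n3,n2
  Y(C1) = 0.000+0.001805j S between n2,n3
  I2: injects 0.024 A into n2 (from n1)
  Y(R6) = 0.01618+0.000j S between n0,n1
  Y(R7) = 0.2392+0.000j S between n1,n3
  I3: injects 0.0645 A into n2 (from n0)
  Y(R8) = 0.08929+0.000j S between n1,n3
  Y(C2) = 0.000+0.9976j S between n1,n0
  I4: injects 1.27 A into n1 (from n3)
  I5: injects 0.0131 A into n2 (from n3)
  Y(R9) = 0.007194+0.000j S between n2,n3
  Y(R10) = 0.0005682+0.000j S between n3,n1
  I6: injects 0.0028 A into n1 (from n0)
  I7: injects 0.038 A into n1 (from n0)
Assemble and solve the 3×3 MNA system:
  V(n1)=0.004718-0.1176j  V(n2)=-2.178-0.6215j  V(n3)=-2.769-0.6183j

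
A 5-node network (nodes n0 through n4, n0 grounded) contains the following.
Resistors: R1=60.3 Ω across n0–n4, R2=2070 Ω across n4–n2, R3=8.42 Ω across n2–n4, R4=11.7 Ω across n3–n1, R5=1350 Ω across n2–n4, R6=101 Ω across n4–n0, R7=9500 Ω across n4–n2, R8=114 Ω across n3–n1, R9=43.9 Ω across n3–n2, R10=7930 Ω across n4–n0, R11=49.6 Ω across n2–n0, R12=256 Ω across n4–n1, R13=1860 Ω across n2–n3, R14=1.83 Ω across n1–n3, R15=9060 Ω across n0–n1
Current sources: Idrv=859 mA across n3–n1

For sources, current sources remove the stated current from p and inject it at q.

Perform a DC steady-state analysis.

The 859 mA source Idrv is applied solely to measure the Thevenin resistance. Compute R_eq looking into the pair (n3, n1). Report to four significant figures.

R_eq = 1.553 Ω

MNA unknowns: 4 node voltages V₁..V_4
R1: Y=0.01658 on G[0,4]
R2: Y=0.0004831 on G[4,2]
R3: Y=0.1188 on G[2,4]
R4: Y=0.08547 on G[3,1]
R5: Y=0.0007407 on G[2,4]
R6: Y=0.009901 on G[4,0]
R7: Y=0.0001053 on G[4,2]
R8: Y=0.008772 on G[3,1]
R9: Y=0.02278 on G[3,2]
R10: Y=0.0001261 on G[4,0]
R11: Y=0.02016 on G[2,0]
R12: Y=0.003906 on G[4,1]
R13: Y=0.0005376 on G[2,3]
R14: Y=0.5464 on G[1,3]
R15: Y=0.0001104 on G[0,1]
Idrv: z[3]−=0.859, z[1]+=0.859
solve → V1=1.121, V2=-0.02169, V3=-0.2128, V4=0.01178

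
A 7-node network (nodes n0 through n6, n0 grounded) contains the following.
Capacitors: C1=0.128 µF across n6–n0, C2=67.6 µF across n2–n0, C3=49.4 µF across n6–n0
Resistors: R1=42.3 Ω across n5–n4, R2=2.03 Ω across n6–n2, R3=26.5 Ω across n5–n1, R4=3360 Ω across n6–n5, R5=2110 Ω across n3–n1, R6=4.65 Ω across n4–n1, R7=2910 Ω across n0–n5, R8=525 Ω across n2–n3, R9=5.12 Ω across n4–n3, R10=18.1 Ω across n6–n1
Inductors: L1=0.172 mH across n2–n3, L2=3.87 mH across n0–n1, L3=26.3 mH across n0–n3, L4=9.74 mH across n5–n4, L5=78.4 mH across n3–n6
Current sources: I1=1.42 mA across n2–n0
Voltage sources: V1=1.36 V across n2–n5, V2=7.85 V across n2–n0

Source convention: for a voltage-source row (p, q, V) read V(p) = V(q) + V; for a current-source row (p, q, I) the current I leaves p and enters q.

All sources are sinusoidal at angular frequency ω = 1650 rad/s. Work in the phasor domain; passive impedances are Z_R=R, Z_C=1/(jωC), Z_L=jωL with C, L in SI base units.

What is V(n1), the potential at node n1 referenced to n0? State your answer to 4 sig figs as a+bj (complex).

4.610+3.221j V

Apply KCL at each of the 6 non-ground nodes and solve the resulting linear system.
Node n1: branches {L2, R3, R5, R6, R10} → V_1 = 4.610+3.221j
Node n2: branches {L1, R2, I1, C2, R8, V1, V2} → V_2 = 7.850+0.000j
Node n3: branches {L1, L3, R5, R8, R9, L5} → V_3 = 7.712-0.1017j
Node n4: branches {R1, R6, R9, L4} → V_4 = 5.898+1.465j
Node n5: branches {R1, R3, R4, R7, L4, V1} → V_5 = 6.490+0.000j
Node n6: branches {C1, R2, R4, C3, R10, L5} → V_6 = 7.415-0.7851j
Source currents: i(V1)=-0.004290-0.1928j, i(V2)=-0.5699-0.5819j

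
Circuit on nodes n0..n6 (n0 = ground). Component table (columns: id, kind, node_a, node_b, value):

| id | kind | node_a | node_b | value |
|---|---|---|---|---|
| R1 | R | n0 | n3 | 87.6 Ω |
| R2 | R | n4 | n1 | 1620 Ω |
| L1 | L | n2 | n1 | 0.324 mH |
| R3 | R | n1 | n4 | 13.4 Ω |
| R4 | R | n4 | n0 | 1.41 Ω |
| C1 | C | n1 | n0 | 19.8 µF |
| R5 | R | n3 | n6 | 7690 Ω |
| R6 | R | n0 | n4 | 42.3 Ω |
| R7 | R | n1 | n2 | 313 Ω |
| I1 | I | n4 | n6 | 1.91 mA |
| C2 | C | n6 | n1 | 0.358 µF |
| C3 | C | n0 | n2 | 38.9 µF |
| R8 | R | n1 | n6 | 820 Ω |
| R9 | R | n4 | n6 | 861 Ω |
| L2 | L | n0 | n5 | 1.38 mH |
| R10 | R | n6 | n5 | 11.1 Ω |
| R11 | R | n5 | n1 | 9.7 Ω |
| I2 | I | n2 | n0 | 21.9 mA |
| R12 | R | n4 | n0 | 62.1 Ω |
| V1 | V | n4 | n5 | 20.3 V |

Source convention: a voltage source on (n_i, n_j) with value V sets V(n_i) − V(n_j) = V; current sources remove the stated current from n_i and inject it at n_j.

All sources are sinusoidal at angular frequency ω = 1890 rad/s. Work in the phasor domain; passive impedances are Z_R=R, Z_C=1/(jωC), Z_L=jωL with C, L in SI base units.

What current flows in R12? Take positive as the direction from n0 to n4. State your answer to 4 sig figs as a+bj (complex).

-0.05569+0.1160j A

Element admittances at ω=1890 rad/s:
  Y(R1) = 0.01142+0.000j S between n0,n3
  Y(R2) = 0.0006173+0.000j S between n4,n1
  Y(L1) = 0.000-1.633j S between n2,n1
  Y(R3) = 0.07463+0.000j S between n1,n4
  Y(R4) = 0.7092+0.000j S between n4,n0
  Y(C1) = 0.000+0.03742j S between n1,n0
  Y(R5) = 0.0001300+0.000j S between n3,n6
  Y(R6) = 0.02364+0.000j S between n0,n4
  Y(R7) = 0.003195+0.000j S between n1,n2
  I1: injects 0.00191 A into n6 (from n4)
  Y(C2) = 0.000+0.0006766j S between n6,n1
  Y(C3) = 0.000+0.07352j S between n0,n2
  Y(R8) = 0.001220+0.000j S between n1,n6
  Y(R9) = 0.001161+0.000j S between n4,n6
  Y(L2) = 0.000-0.3834j S between n0,n5
  Y(R10) = 0.09009+0.000j S between n6,n5
  Y(R11) = 0.1031+0.000j S between n5,n1
  I2: injects 0.0219 A into n0 (from n2)
  Y(R12) = 0.01610+0.000j S between n4,n0
  V1: constraint V(n4)−V(n5) = 20.3
Assemble and solve the 7×7 MNA system:
  V(n1)=-9.278-1.318j  V(n2)=-9.715-1.393j  V(n3)=-0.1857-0.07955j  V(n4)=3.458-7.203j  V(n5)=-16.84-7.203j  V(n6)=-16.49-7.063j
  i(V1)=-3.574+5.838j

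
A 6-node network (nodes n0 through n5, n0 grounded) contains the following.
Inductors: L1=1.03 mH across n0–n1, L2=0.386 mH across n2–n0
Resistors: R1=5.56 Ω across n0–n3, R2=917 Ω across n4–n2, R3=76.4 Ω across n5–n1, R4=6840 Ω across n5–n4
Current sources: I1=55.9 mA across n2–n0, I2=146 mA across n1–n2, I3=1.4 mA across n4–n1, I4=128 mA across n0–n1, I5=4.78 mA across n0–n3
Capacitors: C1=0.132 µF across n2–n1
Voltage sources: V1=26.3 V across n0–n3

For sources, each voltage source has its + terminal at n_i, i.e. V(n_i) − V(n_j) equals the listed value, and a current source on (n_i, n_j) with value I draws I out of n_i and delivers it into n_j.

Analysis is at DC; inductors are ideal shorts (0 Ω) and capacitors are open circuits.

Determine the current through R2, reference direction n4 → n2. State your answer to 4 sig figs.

Element admittances at DC:
  L1: short n0↔n1 (DC inductor)
  Y(R1) = 0.1799 S between n0,n3
  I1: injects 0.0559 A into n0 (from n2)
  I2: injects 0.146 A into n2 (from n1)
  Y(R2) = 0.001091 S between n4,n2
  L2: short n2↔n0 (DC inductor)
  I3: injects 0.0014 A into n1 (from n4)
  Y(R3) = 0.01309 S between n5,n1
  I4: injects 0.128 A into n1 (from n0)
  Y(C1) = 0.000 S between n2,n1
  I5: injects 0.00478 A into n3 (from n0)
  Y(R4) = 0.0001462 S between n5,n4
  V1: constraint V(n0)−V(n3) = 26.3
Assemble and solve the 8×8 MNA system:
  V(n1)=0.000  V(n2)=0.000  V(n3)=-26.30  V(n4)=-1.134  V(n5)=-0.01252
  i(L1)=0.01676  i(L2)=0.08886  i(V1)=-4.735

-0.001236 A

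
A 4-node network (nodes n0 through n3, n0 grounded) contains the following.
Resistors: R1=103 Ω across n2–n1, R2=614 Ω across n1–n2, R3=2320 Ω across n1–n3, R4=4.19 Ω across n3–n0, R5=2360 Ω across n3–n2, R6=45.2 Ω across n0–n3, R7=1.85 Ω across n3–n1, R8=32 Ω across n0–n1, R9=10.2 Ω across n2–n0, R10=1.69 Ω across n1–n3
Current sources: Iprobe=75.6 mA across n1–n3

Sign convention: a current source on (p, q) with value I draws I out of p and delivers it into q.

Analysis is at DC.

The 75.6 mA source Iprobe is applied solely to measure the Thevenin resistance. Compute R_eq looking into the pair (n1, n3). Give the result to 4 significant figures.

Element admittances at DC:
  Y(R1) = 0.009709 S between n2,n1
  Y(R2) = 0.001629 S between n1,n2
  Y(R3) = 0.0004310 S between n1,n3
  Y(R4) = 0.2387 S between n3,n0
  Y(R5) = 0.0004237 S between n3,n2
  Y(R6) = 0.02212 S between n0,n3
  Y(R7) = 0.5405 S between n3,n1
  Y(R8) = 0.03125 S between n0,n1
  Y(R9) = 0.09804 S between n2,n0
  Y(R10) = 0.5917 S between n1,n3
  Iprobe: injects 0.0756 A into n3 (from n1)
Assemble and solve the 3×3 MNA system:
  V(n1)=-0.05585  V(n2)=-0.005733  V(n3)=0.008848

R_eq = 0.8558 Ω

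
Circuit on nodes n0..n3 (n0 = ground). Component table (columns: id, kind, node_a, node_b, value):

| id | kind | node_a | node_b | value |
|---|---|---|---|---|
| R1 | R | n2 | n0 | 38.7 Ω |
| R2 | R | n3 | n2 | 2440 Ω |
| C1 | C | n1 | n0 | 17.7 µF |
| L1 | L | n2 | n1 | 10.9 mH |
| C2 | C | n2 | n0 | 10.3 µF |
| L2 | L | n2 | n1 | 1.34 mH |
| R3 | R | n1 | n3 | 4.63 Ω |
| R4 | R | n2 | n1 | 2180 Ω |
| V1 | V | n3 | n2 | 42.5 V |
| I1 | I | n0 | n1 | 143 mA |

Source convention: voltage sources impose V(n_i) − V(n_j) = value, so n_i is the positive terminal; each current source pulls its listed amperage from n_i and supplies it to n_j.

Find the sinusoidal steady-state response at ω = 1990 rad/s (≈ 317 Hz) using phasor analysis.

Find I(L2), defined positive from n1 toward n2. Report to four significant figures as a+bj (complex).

MNA unknowns: 3 node voltages V₁..V_3 plus 1 source current (V1)
R1: Y=0.02584+0.000j on G[2,0]
R2: Y=0.0004098+0.000j on G[3,2]
C1: Y=0.000+0.03522j on G[1,0]
L1: Y=0.000-0.04610j on G[2,1]
C2: Y=0.000+0.02050j on G[2,0]
L2: Y=0.000-0.3750j on G[2,1]
R3: Y=0.2160+0.000j on G[1,3]
R4: Y=0.0004587+0.000j on G[2,1]
V1: row V3−V2=42.5, i_V1 at 3,2
I1: z[0]−=0.143, z[1]+=0.143
solve → V1=9.880+3.890j, V2=0.09396-13.54j, V3=42.59-13.54j
aux → i_V1=-7.083+3.765j

6.537-3.670j A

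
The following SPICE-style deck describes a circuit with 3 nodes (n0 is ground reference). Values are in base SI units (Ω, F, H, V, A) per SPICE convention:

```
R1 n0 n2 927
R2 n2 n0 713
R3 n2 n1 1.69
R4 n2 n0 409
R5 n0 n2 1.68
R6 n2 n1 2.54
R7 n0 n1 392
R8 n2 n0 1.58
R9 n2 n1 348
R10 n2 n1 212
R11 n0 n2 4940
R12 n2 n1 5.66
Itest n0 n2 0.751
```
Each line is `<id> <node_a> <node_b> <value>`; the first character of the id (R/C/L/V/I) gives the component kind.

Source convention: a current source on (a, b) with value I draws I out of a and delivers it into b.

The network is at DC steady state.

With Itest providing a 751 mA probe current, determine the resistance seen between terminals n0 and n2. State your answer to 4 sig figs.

Element admittances at DC:
  Y(R1) = 0.001079 S between n0,n2
  Y(R2) = 0.001403 S between n2,n0
  Y(R3) = 0.5917 S between n2,n1
  Y(R4) = 0.002445 S between n2,n0
  Y(R5) = 0.5952 S between n0,n2
  Y(R6) = 0.3937 S between n2,n1
  Y(R7) = 0.002551 S between n0,n1
  Y(R8) = 0.6329 S between n2,n0
  Y(R9) = 0.002874 S between n2,n1
  Y(R10) = 0.004717 S between n2,n1
  Y(R11) = 0.0002024 S between n0,n2
  Y(R12) = 0.1767 S between n2,n1
  Itest: injects 0.751 A into n2 (from n0)
Assemble and solve the 2×2 MNA system:
  V(n1)=0.6064  V(n2)=0.6077

R_eq = 0.8092 Ω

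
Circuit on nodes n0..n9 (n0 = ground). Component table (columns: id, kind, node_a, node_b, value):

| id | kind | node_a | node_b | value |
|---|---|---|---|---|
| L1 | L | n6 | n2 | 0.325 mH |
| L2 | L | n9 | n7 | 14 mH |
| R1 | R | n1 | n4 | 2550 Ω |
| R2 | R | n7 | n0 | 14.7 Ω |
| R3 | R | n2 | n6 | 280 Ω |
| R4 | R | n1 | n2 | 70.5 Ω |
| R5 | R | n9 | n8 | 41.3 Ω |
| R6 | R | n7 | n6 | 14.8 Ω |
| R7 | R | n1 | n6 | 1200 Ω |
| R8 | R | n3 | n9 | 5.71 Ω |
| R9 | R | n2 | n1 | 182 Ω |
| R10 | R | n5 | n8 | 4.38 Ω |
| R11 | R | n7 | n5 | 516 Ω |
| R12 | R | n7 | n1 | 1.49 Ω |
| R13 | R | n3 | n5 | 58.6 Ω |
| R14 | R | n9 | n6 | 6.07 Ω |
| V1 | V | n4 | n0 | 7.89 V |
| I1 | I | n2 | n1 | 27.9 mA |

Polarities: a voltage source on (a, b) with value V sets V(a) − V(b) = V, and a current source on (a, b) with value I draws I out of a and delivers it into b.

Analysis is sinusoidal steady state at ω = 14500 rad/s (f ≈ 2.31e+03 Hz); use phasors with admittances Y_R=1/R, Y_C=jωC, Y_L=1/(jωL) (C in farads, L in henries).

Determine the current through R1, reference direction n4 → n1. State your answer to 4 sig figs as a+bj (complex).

MNA unknowns: 9 node voltages V₁..V_9 plus 1 source current (V1)
L1: Y=0.000-0.2122j on G[6,2]
L2: Y=0.000-0.004926j on G[9,7]
R1: Y=0.0003922+0.000j on G[1,4]
R2: Y=0.06803+0.000j on G[7,0]
R3: Y=0.003571+0.000j on G[2,6]
R4: Y=0.01418+0.000j on G[1,2]
R5: Y=0.02421+0.000j on G[9,8]
R6: Y=0.06757+0.000j on G[7,6]
R7: Y=0.0008333+0.000j on G[1,6]
R8: Y=0.1751+0.000j on G[3,9]
R9: Y=0.005495+0.000j on G[2,1]
R10: Y=0.2283+0.000j on G[5,8]
R11: Y=0.001938+0.000j on G[7,5]
R12: Y=0.6711+0.000j on G[7,1]
R13: Y=0.01706+0.000j on G[3,5]
R14: Y=0.1647+0.000j on G[9,6]
V1: row V4−V0=7.89, i_V1 at 4,0
I1: z[2]−=0.0279, z[1]+=0.0279
solve → V1=0.08060-0.002657j, V2=-0.2649-0.09419j, V3=-0.2500-0.003729j, V4=7.890+0.000j, V5=-0.2368-0.003560j, V6=-0.2548+0.005074j, V7=0.04502+1.532e-05j, V8=-0.2382-0.003578j, V9=-0.2513-0.003745j
aux → i_V1=-0.003063-1.042e-06j

0.003063+1.042e-06j A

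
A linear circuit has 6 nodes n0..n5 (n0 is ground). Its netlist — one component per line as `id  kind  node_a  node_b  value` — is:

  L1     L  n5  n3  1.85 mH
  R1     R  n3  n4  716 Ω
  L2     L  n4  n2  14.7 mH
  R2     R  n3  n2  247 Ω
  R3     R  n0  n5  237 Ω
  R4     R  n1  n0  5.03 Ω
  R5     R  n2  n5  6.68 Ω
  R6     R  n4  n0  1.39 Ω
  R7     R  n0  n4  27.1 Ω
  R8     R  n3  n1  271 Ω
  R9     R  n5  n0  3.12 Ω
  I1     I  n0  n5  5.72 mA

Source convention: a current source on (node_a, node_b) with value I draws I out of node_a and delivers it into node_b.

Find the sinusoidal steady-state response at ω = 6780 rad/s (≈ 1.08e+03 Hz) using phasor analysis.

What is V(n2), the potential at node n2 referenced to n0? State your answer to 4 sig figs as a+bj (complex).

0.01717+0.001624j V

Element admittances at ω=6780 rad/s:
  Y(L1) = 0.000-0.07973j S between n5,n3
  Y(R1) = 0.001397+0.000j S between n3,n4
  Y(L2) = 0.000-0.01003j S between n4,n2
  Y(R2) = 0.004049+0.000j S between n3,n2
  Y(R3) = 0.004219+0.000j S between n0,n5
  Y(R4) = 0.1988+0.000j S between n1,n0
  Y(R5) = 0.1497+0.000j S between n2,n5
  Y(R6) = 0.7194+0.000j S between n4,n0
  Y(R7) = 0.03690+0.000j S between n0,n4
  Y(R8) = 0.003690+0.000j S between n3,n1
  Y(R9) = 0.3205+0.000j S between n5,n0
  I1: injects 0.00572 A into n5 (from n0)
Assemble and solve the 5×5 MNA system:
  V(n1)=0.0003126-9.877e-06j  V(n2)=0.01717+0.001624j  V(n3)=0.01715-0.0005420j  V(n4)=5.614e-05-0.0002276j  V(n5)=0.01729+0.0005361j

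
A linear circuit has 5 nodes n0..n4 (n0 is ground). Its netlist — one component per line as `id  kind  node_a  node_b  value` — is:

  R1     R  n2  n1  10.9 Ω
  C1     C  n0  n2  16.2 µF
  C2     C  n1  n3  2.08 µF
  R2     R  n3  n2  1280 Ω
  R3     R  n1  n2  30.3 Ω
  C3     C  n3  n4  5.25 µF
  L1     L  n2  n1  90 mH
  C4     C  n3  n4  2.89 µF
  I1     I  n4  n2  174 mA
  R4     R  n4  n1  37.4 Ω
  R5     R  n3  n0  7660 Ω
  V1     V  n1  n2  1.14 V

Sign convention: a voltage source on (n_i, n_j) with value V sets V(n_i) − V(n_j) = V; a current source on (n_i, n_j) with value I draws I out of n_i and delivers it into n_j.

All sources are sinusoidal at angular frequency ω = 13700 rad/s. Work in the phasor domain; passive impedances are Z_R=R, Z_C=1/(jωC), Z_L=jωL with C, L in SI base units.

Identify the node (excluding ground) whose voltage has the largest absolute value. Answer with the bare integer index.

MNA unknowns: 4 node voltages V₁..V_4 plus 1 source current (V1)
R1: Y=0.09174+0.000j on G[2,1]
C1: Y=0.000+0.2219j on G[0,2]
C2: Y=0.000+0.02850j on G[1,3]
R2: Y=0.0007813+0.000j on G[3,2]
R3: Y=0.03300+0.000j on G[1,2]
C3: Y=0.000+0.07193j on G[3,4]
L1: Y=0.000-0.0008110j on G[2,1]
C4: Y=0.000+0.03959j on G[3,4]
I1: z[4]−=0.174, z[2]+=0.174
R4: Y=0.02674+0.000j on G[4,1]
R5: Y=0.0001305+0.000j on G[3,0]
V1: row V1−V2=1.14, i_V1 at 1,2
solve → V1=1.139-0.001114j, V2=-0.001466-0.001114j, V3=-1.893+2.492j, V4=-2.647+3.145j
aux → i_V1=-0.3145-0.001349j

4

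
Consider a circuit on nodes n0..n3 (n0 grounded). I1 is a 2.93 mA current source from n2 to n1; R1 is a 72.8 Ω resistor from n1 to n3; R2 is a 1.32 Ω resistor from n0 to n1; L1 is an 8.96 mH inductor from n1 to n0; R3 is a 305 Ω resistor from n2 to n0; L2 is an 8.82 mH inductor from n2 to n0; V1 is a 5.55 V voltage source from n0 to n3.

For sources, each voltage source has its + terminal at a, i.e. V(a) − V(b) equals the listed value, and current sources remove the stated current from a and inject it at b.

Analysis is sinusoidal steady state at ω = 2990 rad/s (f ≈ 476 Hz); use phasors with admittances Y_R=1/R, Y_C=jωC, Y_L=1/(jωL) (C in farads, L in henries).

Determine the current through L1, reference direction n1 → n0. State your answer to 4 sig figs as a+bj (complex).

Apply KCL at each of the 3 non-ground nodes and solve the resulting linear system.
Node n1: branches {I1, R1, R2, L1} → V_1 = -0.09482-0.004589j
Node n2: branches {I1, R3, L2} → V_2 = -0.006632-0.07670j
Node n3: branches {R1, V1} → V_3 = -5.550+0.000j
Source currents: i(V1)=-0.07493+6.303e-05j

-0.0001713+0.003539j A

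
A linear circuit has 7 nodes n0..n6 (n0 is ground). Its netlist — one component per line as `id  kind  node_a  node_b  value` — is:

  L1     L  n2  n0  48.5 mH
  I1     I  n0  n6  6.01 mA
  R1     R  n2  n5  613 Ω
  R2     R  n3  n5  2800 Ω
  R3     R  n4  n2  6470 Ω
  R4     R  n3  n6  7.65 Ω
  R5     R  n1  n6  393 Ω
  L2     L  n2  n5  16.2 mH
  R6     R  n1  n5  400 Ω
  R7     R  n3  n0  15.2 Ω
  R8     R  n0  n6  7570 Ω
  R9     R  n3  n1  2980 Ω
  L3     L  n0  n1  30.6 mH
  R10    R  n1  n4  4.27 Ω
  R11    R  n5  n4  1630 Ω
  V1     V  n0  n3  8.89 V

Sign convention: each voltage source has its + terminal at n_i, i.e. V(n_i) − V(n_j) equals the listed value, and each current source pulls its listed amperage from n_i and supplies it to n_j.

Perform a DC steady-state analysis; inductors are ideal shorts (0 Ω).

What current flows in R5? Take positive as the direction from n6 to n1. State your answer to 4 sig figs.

Element admittances at DC:
  L1: short n2↔n0 (DC inductor)
  I1: injects 0.00601 A into n6 (from n0)
  Y(R1) = 0.001631 S between n2,n5
  Y(R2) = 0.0003571 S between n3,n5
  Y(R3) = 0.0001546 S between n4,n2
  Y(R4) = 0.1307 S between n3,n6
  Y(R5) = 0.002545 S between n1,n6
  L2: short n2↔n5 (DC inductor)
  Y(R6) = 0.002500 S between n1,n5
  Y(R7) = 0.06579 S between n3,n0
  Y(R8) = 0.0001321 S between n0,n6
  Y(R9) = 0.0003356 S between n3,n1
  L3: short n0↔n1 (DC inductor)
  Y(R10) = 0.2342 S between n1,n4
  Y(R11) = 0.0006135 S between n5,n4
  V1: constraint V(n0)−V(n3) = 8.89
Assemble and solve the 10×10 MNA system:
  V(n1)=0.000  V(n2)=0.000  V(n3)=-8.890  V(n4)=0.000  V(n5)=0.000  V(n6)=-8.667
  i(L1)=-0.003175  i(L2)=0.003175  i(L3)=0.02504  i(V1)=-0.6202

-0.02205 A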